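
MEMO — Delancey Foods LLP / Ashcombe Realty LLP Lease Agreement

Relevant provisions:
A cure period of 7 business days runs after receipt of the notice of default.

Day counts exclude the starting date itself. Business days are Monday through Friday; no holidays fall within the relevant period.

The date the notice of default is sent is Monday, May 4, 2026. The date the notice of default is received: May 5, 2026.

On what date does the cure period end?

The last day of the cure period: 7 business days after Tuesday, May 5, 2026, skipping weekends — May 6, May 7, May 8, May 11, May 12, May 13, May 14 — lands on Thursday, May 14, 2026.

May 14, 2026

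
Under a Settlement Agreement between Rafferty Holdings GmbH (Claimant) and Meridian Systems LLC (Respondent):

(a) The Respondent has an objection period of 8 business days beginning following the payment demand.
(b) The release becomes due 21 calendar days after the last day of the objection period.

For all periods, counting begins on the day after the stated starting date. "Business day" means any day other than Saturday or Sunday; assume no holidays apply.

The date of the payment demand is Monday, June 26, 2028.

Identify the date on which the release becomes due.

July 27, 2028

The last day of the objection period: counting 8 business days from Monday, June 26, 2028 (Jun 27, Jun 28, Jun 29, Jun 30, Jul 3, Jul 4, Jul 5, Jul 6, skipping weekends) reaches Thursday, July 6, 2028.
The date on which the release becomes due: July 6, 2028 + 21 days = July 27, 2028.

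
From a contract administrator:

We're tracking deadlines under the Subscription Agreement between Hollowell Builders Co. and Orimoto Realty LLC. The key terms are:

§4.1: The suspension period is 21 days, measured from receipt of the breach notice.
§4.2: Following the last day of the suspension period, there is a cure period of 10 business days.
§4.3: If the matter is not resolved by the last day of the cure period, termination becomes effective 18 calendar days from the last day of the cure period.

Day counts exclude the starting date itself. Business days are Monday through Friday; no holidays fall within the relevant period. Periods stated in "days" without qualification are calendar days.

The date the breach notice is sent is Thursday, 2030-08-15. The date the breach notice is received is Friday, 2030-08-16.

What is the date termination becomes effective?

2030-10-08

The last day of the suspension period: 21 calendar days after 2030-08-16 is 2030-09-06.
The last day of the cure period: 10 business days after Friday, 2030-09-06, skipping weekends — Sep 9, Sep 10, Sep 11, Sep 12, Sep 13, Sep 16, Sep 17, Sep 18, Sep 19, Sep 20 — lands on Friday, 2030-09-20.
The date termination becomes effective: 2030-09-20 + 18 days = 2030-10-08.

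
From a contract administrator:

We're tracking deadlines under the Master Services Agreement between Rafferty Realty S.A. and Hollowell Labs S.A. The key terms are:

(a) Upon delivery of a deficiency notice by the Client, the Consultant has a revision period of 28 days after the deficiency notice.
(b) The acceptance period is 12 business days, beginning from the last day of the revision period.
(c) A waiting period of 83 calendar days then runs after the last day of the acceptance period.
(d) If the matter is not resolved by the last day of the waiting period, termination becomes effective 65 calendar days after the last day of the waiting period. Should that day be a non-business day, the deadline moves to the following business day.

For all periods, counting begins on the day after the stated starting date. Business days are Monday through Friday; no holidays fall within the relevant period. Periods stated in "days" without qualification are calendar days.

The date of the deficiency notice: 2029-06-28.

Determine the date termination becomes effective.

The last day of the revision period: 28 calendar days after 2029-06-28 is 2029-07-26.
From Thursday, 2029-07-26, 12 business days (Jul 27, Jul 30, Jul 31, Aug 1, …, Aug 9, Aug 10, Aug 13, skipping weekends) brings us to Monday, 2029-08-13, which is the last day of the acceptance period.
The last day of the waiting period: 83 calendar days after 2029-08-13 is 2029-11-04.
The date termination becomes effective: 65 calendar days after 2029-11-04 is 2030-01-08. 2030-01-08 is a Tuesday, so no roll-forward applies.

2030-01-08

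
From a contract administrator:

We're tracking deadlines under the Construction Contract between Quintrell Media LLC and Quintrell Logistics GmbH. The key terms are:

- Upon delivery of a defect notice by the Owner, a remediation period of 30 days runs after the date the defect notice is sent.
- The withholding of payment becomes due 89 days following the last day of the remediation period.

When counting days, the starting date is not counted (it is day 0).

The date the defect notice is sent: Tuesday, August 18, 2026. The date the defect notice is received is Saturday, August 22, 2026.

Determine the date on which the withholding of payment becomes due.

December 15, 2026

The last day of the remediation period: August 18, 2026 + 30 days = September 17, 2026.
The date on which the withholding of payment becomes due: 89 calendar days after September 17, 2026 is December 15, 2026.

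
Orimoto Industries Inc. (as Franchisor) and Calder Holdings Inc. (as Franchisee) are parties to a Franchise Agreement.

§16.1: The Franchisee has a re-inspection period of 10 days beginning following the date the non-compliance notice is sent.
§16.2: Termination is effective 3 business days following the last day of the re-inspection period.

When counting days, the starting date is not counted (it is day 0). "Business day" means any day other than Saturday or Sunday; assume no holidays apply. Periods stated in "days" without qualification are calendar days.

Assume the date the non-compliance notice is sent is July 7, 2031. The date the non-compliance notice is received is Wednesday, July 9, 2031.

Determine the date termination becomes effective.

July 22, 2031

Adding 10 calendar days to July 7, 2031 gives July 17, 2031, which is the last day of the re-inspection period.
The date termination becomes effective: counting 3 business days from Thursday, July 17, 2031 (Jul 18, Jul 21, Jul 22, skipping weekends) reaches Tuesday, July 22, 2031.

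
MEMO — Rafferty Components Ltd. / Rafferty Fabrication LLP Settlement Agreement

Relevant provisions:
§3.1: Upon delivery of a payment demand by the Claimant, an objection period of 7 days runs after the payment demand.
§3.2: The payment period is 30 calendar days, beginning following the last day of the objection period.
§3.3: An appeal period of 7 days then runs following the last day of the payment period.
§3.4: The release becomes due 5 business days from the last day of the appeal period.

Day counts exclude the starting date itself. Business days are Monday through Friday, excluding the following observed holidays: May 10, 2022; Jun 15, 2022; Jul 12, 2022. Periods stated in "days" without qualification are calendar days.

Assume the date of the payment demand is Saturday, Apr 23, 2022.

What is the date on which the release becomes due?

Jun 13, 2022

Adding 7 calendar days to Apr 23, 2022 gives Apr 30, 2022, which is the last day of the objection period.
The last day of the payment period: Apr 30, 2022 + 30 days = May 30, 2022.
The last day of the appeal period: 7 calendar days after May 30, 2022 is Jun 6, 2022.
The date on which the release becomes due: 5 business days after Monday, Jun 6, 2022, skipping weekends — Jun 7, Jun 8, Jun 9, Jun 10, Jun 13 — lands on Monday, Jun 13, 2022.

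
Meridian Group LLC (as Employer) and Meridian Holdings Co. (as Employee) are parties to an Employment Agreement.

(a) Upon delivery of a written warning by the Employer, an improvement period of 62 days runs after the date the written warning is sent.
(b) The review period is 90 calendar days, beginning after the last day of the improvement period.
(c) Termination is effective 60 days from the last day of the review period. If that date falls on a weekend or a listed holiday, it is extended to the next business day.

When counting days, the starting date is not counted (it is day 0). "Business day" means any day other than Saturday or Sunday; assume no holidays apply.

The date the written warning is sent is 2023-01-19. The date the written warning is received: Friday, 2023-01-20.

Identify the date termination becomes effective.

Adding 62 calendar days to 2023-01-19 gives 2023-03-22, which is the last day of the improvement period.
The last day of the review period: 90 calendar days after 2023-03-22 is 2023-06-20.
Adding 60 calendar days to 2023-06-20 gives 2023-08-19, which is the date termination becomes effective. That falls on a Saturday, so it rolls to the next business day, Monday, 2023-08-21.

2023-08-21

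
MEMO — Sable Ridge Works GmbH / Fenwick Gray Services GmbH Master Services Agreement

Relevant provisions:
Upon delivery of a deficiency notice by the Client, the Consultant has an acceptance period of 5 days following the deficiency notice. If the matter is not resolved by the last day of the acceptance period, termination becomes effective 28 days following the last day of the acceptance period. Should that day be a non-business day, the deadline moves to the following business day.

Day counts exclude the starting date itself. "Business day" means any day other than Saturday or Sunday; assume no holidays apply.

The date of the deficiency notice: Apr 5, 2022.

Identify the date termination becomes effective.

The last day of the acceptance period: 5 calendar days after Apr 5, 2022 is Apr 10, 2022.
The date termination becomes effective: 28 calendar days after Apr 10, 2022 is May 8, 2022. That falls on a Sunday, so it rolls to the next business day, Monday, May 9, 2022.

May 9, 2022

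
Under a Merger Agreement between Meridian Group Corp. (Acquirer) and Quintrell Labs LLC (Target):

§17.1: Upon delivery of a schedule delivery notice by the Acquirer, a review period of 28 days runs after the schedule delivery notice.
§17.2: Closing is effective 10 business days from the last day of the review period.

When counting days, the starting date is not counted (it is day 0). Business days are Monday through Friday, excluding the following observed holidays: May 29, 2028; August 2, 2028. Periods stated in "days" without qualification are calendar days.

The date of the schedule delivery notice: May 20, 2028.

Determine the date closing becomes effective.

Adding 28 calendar days to May 20, 2028 gives June 17, 2028, which is the last day of the review period.
The date closing becomes effective: 10 business days after Saturday, June 17, 2028, skipping weekends — Jun 19, Jun 20, Jun 21, Jun 22, Jun 23, Jun 26, Jun 27, Jun 28, Jun 29, Jun 30 — lands on Friday, June 30, 2028.

June 30, 2028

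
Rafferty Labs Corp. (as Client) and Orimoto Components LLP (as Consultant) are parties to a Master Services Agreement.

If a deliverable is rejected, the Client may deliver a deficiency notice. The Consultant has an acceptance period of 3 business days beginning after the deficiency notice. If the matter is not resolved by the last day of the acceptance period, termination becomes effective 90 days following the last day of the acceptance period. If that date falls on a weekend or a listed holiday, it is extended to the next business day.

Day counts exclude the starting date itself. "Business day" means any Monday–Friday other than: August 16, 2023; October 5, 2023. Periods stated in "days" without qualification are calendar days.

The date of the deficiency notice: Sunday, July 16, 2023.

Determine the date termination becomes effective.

October 17, 2023

The last day of the acceptance period: counting 3 business days from Sunday, July 16, 2023 (Jul 17, Jul 18, Jul 19, skipping weekends) reaches Wednesday, July 19, 2023.
The date termination becomes effective: 90 calendar days after July 19, 2023 is October 17, 2023. October 17, 2023 is a Tuesday and is not a listed holiday, so no roll-forward applies.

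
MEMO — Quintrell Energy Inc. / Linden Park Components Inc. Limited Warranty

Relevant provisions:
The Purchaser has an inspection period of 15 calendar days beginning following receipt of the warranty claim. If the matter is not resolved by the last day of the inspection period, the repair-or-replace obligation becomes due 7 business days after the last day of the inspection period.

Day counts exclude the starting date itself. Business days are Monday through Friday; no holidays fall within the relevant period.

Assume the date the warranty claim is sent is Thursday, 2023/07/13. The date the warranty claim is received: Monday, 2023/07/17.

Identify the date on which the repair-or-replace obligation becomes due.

2023/08/10

Adding 15 calendar days to 2023/07/17 gives 2023/08/01, which is the last day of the inspection period.
The date on which the repair-or-replace obligation becomes due: 7 business days after Tuesday, 2023/08/01, skipping weekends — Aug 2, Aug 3, Aug 4, Aug 7, Aug 8, Aug 9, Aug 10 — lands on Thursday, 2023/08/10.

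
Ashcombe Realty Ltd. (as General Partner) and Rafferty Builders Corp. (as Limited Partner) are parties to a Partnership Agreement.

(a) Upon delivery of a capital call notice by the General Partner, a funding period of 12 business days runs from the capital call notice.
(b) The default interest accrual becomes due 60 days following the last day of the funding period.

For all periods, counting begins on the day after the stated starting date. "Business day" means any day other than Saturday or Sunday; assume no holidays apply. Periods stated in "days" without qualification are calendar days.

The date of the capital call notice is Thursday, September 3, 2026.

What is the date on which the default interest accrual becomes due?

November 20, 2026

The last day of the funding period: counting 12 business days from Thursday, September 3, 2026 (Sep 4, Sep 7, Sep 8, Sep 9, …, Sep 17, Sep 18, Sep 21, skipping weekends) reaches Monday, September 21, 2026.
Adding 60 calendar days to September 21, 2026 gives November 20, 2026, which is the date on which the default interest accrual becomes due.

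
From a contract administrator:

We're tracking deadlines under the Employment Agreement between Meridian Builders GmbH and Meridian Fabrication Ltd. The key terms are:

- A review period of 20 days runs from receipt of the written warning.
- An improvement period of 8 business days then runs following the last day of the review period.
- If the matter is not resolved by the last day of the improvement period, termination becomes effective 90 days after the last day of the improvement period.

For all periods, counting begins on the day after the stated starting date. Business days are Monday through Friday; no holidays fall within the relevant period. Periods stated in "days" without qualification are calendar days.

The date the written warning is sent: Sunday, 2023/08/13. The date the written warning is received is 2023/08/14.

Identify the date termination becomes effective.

2023/12/12

Adding 20 calendar days to 2023/08/14 gives 2023/09/03, which is the last day of the review period.
From Sunday, 2023/09/03, 8 business days (Sep 4, Sep 5, Sep 6, Sep 7, Sep 8, Sep 11, Sep 12, Sep 13, skipping weekends) brings us to Wednesday, 2023/09/13, which is the last day of the improvement period.
Adding 90 calendar days to 2023/09/13 gives 2023/12/12, which is the date termination becomes effective.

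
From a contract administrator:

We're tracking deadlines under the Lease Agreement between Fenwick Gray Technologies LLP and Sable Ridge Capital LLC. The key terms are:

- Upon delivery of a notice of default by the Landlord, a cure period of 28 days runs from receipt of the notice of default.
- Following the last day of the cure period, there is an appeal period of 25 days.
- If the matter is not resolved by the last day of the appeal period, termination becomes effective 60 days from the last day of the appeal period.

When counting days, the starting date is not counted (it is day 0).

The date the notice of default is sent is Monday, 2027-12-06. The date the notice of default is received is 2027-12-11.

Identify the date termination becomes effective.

2028-04-02

Adding 28 calendar days to 2027-12-11 gives 2028-01-08, which is the last day of the cure period.
The last day of the appeal period: 2028-01-08 + 25 days = 2028-02-02.
The date termination becomes effective: 2028-02-02 + 60 days = 2028-04-02.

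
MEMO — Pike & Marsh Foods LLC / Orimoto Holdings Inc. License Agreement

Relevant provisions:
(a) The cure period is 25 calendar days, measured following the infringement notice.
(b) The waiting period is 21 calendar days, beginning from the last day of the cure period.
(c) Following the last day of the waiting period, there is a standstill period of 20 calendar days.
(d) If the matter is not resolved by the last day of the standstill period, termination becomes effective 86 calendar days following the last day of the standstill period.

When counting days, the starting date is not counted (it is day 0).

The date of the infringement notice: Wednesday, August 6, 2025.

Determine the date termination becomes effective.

January 5, 2026

Adding 25 calendar days to August 6, 2025 gives August 31, 2025, which is the last day of the cure period.
Adding 21 calendar days to August 31, 2025 gives September 21, 2025, which is the last day of the waiting period.
Adding 20 calendar days to September 21, 2025 gives October 11, 2025, which is the last day of the standstill period.
The date termination becomes effective: 86 calendar days after October 11, 2025 is January 5, 2026.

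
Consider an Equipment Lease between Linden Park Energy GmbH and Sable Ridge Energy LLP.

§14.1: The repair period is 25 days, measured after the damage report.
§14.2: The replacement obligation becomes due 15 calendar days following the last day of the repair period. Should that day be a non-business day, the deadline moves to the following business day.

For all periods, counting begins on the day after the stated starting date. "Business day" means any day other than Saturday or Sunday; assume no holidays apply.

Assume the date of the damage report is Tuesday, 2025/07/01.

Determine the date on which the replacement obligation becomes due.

Adding 25 calendar days to 2025/07/01 gives 2025/07/26, which is the last day of the repair period.
The date on which the replacement obligation becomes due: 15 calendar days after 2025/07/26 is 2025/08/10. That falls on a Sunday, so it rolls to the next business day, Monday, 2025/08/11.

2025/08/11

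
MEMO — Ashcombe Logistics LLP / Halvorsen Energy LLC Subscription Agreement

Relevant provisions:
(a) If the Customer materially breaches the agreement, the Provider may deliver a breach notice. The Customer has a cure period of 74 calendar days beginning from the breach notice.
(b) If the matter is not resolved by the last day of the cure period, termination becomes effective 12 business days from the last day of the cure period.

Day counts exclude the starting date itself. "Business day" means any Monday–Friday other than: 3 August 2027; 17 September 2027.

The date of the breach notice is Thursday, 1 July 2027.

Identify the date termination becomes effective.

30 September 2027

Adding 74 calendar days to 1 July 2027 gives 13 September 2027, which is the last day of the cure period.
The date termination becomes effective: counting 12 business days from Monday, 13 September 2027 (Sep 14, Sep 15, Sep 16, Sep 20, …, Sep 28, Sep 29, Sep 30, skipping weekends and the listed holiday on Sep 17) reaches Thursday, 30 September 2027.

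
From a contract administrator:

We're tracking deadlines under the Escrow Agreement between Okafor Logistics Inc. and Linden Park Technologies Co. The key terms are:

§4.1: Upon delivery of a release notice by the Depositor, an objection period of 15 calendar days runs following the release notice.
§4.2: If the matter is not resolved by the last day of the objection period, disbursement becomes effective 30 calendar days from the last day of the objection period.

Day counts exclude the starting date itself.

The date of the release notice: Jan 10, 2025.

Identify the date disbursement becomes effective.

Feb 24, 2025

The last day of the objection period: Jan 10, 2025 + 15 days = Jan 25, 2025.
The date disbursement becomes effective: 30 calendar days after Jan 25, 2025 is Feb 24, 2025.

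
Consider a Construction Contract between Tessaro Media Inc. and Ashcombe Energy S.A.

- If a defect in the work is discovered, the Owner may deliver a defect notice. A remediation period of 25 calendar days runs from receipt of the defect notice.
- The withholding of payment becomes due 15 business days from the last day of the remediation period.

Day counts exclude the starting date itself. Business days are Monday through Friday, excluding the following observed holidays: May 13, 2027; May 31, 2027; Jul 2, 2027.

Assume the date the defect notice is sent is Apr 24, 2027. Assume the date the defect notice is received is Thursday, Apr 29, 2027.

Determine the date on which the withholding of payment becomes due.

The last day of the remediation period: 25 calendar days after Apr 29, 2027 is May 24, 2027.
The date on which the withholding of payment becomes due: 15 business days after Monday, May 24, 2027, skipping weekends and the listed holiday on May 31 — May 25, May 26, May 27, May 28, …, Jun 11, Jun 14, Jun 15 — lands on Tuesday, Jun 15, 2027.

Jun 15, 2027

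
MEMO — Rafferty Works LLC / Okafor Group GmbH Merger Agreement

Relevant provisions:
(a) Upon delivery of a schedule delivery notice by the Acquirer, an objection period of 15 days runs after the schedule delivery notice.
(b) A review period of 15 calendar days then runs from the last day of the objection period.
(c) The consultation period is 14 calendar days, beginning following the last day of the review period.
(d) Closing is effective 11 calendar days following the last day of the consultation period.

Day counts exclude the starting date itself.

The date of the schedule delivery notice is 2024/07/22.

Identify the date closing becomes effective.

2024/09/15

The last day of the objection period: 2024/07/22 + 15 days = 2024/08/06.
The last day of the review period: 2024/08/06 + 15 days = 2024/08/21.
Adding 14 calendar days to 2024/08/21 gives 2024/09/04, which is the last day of the consultation period.
Adding 11 calendar days to 2024/09/04 gives 2024/09/15, which is the date closing becomes effective.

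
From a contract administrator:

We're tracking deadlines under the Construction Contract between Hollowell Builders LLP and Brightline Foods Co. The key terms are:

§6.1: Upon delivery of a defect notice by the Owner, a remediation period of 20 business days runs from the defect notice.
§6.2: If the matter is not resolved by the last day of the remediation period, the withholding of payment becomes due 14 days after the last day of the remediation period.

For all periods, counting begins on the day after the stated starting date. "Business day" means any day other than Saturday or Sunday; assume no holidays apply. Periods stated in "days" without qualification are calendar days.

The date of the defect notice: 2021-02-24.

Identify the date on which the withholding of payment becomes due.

The last day of the remediation period: counting 20 business days from Wednesday, 2021-02-24 (Feb 25, Feb 26, Mar 1, Mar 2, …, Mar 22, Mar 23, Mar 24, skipping weekends) reaches Wednesday, 2021-03-24.
The date on which the withholding of payment becomes due: 2021-03-24 + 14 days = 2021-04-07.

2021-04-07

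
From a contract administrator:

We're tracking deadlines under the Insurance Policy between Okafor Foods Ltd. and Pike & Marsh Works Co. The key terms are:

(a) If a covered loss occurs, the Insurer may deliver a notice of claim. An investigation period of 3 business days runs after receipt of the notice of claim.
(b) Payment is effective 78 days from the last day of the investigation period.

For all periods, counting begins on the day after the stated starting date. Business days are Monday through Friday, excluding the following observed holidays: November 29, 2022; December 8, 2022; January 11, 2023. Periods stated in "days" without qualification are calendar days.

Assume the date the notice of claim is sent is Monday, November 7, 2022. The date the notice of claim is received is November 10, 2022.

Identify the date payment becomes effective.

February 1, 2023

From Thursday, November 10, 2022, 3 business days (Nov 11, Nov 14, Nov 15, skipping weekends) brings us to Tuesday, November 15, 2022, which is the last day of the investigation period.
The date payment becomes effective: 78 calendar days after November 15, 2022 is February 1, 2023.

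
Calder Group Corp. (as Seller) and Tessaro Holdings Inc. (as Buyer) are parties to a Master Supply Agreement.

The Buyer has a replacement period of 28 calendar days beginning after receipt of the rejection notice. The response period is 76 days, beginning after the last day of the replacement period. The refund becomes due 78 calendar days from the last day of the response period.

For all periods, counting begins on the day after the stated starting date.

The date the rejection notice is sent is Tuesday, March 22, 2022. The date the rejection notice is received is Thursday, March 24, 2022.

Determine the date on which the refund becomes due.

September 22, 2022

The last day of the replacement period: 28 calendar days after March 24, 2022 is April 21, 2022.
Adding 76 calendar days to April 21, 2022 gives July 6, 2022, which is the last day of the response period.
The date on which the refund becomes due: 78 calendar days after July 6, 2022 is September 22, 2022.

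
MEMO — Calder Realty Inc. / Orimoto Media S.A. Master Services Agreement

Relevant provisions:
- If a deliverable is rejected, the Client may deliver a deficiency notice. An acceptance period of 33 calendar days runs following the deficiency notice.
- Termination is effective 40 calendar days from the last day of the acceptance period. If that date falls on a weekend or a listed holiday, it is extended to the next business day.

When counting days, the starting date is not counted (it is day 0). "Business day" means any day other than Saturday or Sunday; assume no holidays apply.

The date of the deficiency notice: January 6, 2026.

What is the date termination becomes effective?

Adding 33 calendar days to January 6, 2026 gives February 8, 2026, which is the last day of the acceptance period.
Adding 40 calendar days to February 8, 2026 gives March 20, 2026, which is the date termination becomes effective. March 20, 2026 is a Friday, so no roll-forward applies.

March 20, 2026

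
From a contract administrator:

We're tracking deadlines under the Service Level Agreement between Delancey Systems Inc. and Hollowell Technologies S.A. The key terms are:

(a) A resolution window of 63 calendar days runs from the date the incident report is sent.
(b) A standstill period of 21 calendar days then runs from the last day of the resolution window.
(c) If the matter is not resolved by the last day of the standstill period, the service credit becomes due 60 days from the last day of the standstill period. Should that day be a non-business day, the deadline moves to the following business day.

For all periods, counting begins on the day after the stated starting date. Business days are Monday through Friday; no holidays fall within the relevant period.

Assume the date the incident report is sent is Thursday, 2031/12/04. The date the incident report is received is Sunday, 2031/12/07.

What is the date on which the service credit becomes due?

The last day of the resolution window: 2031/12/04 + 63 days = 2032/02/05.
Adding 21 calendar days to 2032/02/05 gives 2032/02/26, which is the last day of the standstill period.
Adding 60 calendar days to 2032/02/26 gives 2032/04/26, which is the date on which the service credit becomes due. 2032/04/26 is a Monday, so no roll-forward applies.

2032/04/26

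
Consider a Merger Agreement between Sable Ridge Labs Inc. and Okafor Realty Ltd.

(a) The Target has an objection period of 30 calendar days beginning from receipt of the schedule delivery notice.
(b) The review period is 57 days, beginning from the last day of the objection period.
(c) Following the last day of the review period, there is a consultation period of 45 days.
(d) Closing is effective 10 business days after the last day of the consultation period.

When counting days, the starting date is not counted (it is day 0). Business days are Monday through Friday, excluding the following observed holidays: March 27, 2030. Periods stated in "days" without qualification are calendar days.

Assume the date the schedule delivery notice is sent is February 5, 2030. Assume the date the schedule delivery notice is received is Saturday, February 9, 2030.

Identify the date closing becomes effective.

July 5, 2030

The last day of the objection period: February 9, 2030 + 30 days = March 11, 2030.
The last day of the review period: 57 calendar days after March 11, 2030 is May 7, 2030.
The last day of the consultation period: 45 calendar days after May 7, 2030 is June 21, 2030.
The date closing becomes effective: counting 10 business days from Friday, June 21, 2030 (Jun 24, Jun 25, Jun 26, Jun 27, Jun 28, Jul 1, Jul 2, Jul 3, Jul 4, Jul 5, skipping weekends) reaches Friday, July 5, 2030.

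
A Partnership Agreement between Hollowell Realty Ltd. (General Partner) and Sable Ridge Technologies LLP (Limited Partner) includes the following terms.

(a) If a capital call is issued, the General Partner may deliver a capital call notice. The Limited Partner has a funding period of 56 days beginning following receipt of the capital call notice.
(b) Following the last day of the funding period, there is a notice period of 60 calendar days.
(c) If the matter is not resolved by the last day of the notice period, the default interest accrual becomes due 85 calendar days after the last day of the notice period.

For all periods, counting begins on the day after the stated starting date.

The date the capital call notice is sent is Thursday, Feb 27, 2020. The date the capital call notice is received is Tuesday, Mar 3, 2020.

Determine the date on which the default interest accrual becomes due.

Sep 20, 2020

The last day of the funding period: Mar 3, 2020 + 56 days = Apr 28, 2020.
The last day of the notice period: 60 calendar days after Apr 28, 2020 is Jun 27, 2020.
Adding 85 calendar days to Jun 27, 2020 gives Sep 20, 2020, which is the date on which the default interest accrual becomes due.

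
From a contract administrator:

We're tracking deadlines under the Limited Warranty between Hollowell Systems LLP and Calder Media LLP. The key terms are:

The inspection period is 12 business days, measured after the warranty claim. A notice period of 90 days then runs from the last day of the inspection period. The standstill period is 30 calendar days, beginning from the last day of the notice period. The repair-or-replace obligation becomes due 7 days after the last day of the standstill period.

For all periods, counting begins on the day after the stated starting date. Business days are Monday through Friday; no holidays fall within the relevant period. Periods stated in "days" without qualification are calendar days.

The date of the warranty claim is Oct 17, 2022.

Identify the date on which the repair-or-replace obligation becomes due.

The last day of the inspection period: 12 business days after Monday, Oct 17, 2022, skipping weekends — Oct 18, Oct 19, Oct 20, Oct 21, …, Oct 31, Nov 1, Nov 2 — lands on Wednesday, Nov 2, 2022.
The last day of the notice period: Nov 2, 2022 + 90 days = Jan 31, 2023.
Adding 30 calendar days to Jan 31, 2023 gives Mar 2, 2023, which is the last day of the standstill period.
The date on which the repair-or-replace obligation becomes due: Mar 2, 2023 + 7 days = Mar 9, 2023.

Mar 9, 2023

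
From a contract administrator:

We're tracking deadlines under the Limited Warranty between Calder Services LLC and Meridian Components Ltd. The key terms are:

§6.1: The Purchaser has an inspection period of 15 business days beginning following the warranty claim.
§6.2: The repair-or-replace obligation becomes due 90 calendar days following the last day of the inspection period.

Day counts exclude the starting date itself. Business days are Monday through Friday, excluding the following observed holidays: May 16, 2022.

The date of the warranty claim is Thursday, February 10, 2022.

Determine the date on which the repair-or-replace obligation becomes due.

June 1, 2022

From Thursday, February 10, 2022, 15 business days (Feb 11, Feb 14, Feb 15, Feb 16, …, Mar 1, Mar 2, Mar 3, skipping weekends) brings us to Thursday, March 3, 2022, which is the last day of the inspection period.
The date on which the repair-or-replace obligation becomes due: March 3, 2022 + 90 days = June 1, 2022.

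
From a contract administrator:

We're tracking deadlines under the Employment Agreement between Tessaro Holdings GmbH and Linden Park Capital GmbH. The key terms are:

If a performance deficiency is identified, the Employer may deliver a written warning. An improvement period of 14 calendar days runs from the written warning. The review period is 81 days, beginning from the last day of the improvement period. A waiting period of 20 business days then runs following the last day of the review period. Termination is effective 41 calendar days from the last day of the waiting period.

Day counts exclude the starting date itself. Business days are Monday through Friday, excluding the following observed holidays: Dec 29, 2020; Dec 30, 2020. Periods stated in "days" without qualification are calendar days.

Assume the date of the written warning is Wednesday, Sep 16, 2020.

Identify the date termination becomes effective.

Adding 14 calendar days to Sep 16, 2020 gives Sep 30, 2020, which is the last day of the improvement period.
The last day of the review period: 81 calendar days after Sep 30, 2020 is Dec 20, 2020.
The last day of the waiting period: 20 business days after Sunday, Dec 20, 2020, skipping weekends and the listed holidays on Dec 29, Dec 30 — Dec 21, Dec 22, Dec 23, Dec 24, …, Jan 15, Jan 18, Jan 19 — lands on Tuesday, Jan 19, 2021.
The date termination becomes effective: 41 calendar days after Jan 19, 2021 is Mar 1, 2021.

Mar 1, 2021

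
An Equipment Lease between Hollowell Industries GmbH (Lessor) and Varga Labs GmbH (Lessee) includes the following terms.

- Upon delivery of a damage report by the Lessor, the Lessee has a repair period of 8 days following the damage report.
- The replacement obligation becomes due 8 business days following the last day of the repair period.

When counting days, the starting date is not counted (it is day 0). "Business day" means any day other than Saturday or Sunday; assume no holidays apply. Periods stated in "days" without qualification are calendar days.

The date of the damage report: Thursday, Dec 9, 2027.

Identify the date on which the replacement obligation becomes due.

The last day of the repair period: 8 calendar days after Dec 9, 2027 is Dec 17, 2027.
From Friday, Dec 17, 2027, 8 business days (Dec 20, Dec 21, Dec 22, Dec 23, Dec 24, Dec 27, Dec 28, Dec 29, skipping weekends) brings us to Wednesday, Dec 29, 2027, which is the date on which the replacement obligation becomes due.

Dec 29, 2027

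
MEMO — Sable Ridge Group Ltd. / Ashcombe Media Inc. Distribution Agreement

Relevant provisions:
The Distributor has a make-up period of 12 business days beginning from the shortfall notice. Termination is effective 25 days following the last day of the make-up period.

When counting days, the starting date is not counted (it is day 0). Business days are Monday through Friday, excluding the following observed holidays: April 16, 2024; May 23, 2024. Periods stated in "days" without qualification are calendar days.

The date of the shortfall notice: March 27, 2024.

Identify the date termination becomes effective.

May 7, 2024

From Wednesday, March 27, 2024, 12 business days (Mar 28, Mar 29, Apr 1, Apr 2, …, Apr 10, Apr 11, Apr 12, skipping weekends) brings us to Friday, April 12, 2024, which is the last day of the make-up period.
The date termination becomes effective: April 12, 2024 + 25 days = May 7, 2024.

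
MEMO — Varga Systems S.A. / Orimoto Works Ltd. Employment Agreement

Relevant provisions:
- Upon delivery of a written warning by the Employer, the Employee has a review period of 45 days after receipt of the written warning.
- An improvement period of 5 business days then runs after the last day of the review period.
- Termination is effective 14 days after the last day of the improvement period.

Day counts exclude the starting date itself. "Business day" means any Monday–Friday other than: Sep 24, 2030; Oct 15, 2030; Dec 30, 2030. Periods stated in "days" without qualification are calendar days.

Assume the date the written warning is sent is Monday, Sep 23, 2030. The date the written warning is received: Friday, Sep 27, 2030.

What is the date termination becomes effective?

Dec 2, 2030

The last day of the review period: 45 calendar days after Sep 27, 2030 is Nov 11, 2030.
The last day of the improvement period: counting 5 business days from Monday, Nov 11, 2030 (Nov 12, Nov 13, Nov 14, Nov 15, Nov 18, skipping weekends) reaches Monday, Nov 18, 2030.
Adding 14 calendar days to Nov 18, 2030 gives Dec 2, 2030, which is the date termination becomes effective.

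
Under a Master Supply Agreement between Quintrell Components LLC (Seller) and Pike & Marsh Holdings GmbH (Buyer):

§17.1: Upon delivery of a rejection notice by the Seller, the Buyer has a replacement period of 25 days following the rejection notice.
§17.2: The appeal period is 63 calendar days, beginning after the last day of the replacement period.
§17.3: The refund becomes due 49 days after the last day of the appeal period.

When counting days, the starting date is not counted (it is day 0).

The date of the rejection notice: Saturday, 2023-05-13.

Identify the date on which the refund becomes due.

2023-09-27

The last day of the replacement period: 25 calendar days after 2023-05-13 is 2023-06-07.
The last day of the appeal period: 63 calendar days after 2023-06-07 is 2023-08-09.
The date on which the refund becomes due: 49 calendar days after 2023-08-09 is 2023-09-27.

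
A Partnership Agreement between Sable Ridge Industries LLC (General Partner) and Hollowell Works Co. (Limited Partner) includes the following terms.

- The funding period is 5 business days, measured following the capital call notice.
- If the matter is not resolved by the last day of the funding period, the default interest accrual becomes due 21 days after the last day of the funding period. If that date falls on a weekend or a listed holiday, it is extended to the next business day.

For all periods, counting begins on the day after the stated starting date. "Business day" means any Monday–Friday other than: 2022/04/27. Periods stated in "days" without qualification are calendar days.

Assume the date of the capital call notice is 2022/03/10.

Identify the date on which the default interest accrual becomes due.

2022/04/07

From Thursday, 2022/03/10, 5 business days (Mar 11, Mar 14, Mar 15, Mar 16, Mar 17, skipping weekends) brings us to Thursday, 2022/03/17, which is the last day of the funding period.
Adding 21 calendar days to 2022/03/17 gives 2022/04/07, which is the date on which the default interest accrual becomes due. 2022/04/07 is a Thursday and is not a listed holiday, so no roll-forward applies.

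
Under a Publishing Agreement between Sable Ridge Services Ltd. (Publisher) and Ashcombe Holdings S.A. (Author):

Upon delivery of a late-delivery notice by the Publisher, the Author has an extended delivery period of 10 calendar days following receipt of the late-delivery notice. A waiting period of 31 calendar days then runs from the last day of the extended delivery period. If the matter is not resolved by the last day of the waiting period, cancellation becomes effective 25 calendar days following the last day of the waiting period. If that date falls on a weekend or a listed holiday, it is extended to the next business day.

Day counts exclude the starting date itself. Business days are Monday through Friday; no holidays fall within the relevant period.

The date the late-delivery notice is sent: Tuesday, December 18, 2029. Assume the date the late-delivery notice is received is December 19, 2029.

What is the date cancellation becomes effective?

Adding 10 calendar days to December 19, 2029 gives December 29, 2029, which is the last day of the extended delivery period.
Adding 31 calendar days to December 29, 2029 gives January 29, 2030, which is the last day of the waiting period.
The date cancellation becomes effective: 25 calendar days after January 29, 2030 is February 23, 2030. That falls on a Saturday, so it rolls to the next business day, Monday, February 25, 2030.

February 25, 2030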